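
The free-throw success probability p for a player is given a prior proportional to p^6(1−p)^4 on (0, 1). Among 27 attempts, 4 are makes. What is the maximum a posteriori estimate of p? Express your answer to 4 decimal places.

The prior density ∝ p^6(1−p)^4 is the kernel of Beta(7, 5).
Data: 4 successes in 27 trials. The binomial likelihood contributes p^4(1−p)^23, so the posterior is Beta(7+4, 5+23) = Beta(11, 28).
For Beta(a, b) with a, b > 1 the mode is (a−1)/(a+b−2) = 10/37 ≈ 0.2703.

p̂_MAP = 0.2703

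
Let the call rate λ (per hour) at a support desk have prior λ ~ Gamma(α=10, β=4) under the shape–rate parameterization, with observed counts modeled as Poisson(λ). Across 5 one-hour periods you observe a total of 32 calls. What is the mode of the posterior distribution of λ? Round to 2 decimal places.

λ̂_MAP = 4.56

Σxᵢ = 32, n = 5.
Posterior ∝ λ^9e^(−4λ) · λ^32e^(−5λ) = λ^41e^(−9λ), i.e. Gamma(shape=42, rate=9).
The mode of a Gamma(a, b) with a ≥ 1 (shape–rate) is (a−1)/b = 41/9 ≈ 4.56.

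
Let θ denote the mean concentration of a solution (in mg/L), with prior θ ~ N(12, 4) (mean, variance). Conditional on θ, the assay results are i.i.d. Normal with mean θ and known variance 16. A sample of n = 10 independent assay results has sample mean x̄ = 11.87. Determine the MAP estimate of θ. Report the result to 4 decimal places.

n = 10, x̄ = 11.87.
For a Normal prior and Normal likelihood with known variance, the posterior is Normal; its mode equals its mean, the precision-weighted average.
Prior precision 1/σ₀² = 1/4 = 0.25; data precision n/σ² = 10/16 = 0.625.
θ̂ = (0.25·12 + 0.625·11.87) / (0.25 + 0.625) = 10.41875/0.875 = 1667/140 ≈ 11.9071.

θ̂_MAP = 11.9071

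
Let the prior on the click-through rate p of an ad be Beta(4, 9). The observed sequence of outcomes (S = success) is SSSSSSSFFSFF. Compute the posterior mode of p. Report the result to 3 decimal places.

p̂_MAP = 0.478

Prior: Beta(4, 9).
Data: 8 successes in 12 trials (from the sequence). The binomial likelihood contributes p^8(1−p)^4, so the posterior is Beta(4+8, 9+4) = Beta(12, 13).
For Beta(a, b) with a, b > 1 the mode is (a−1)/(a+b−2) = 11/23 ≈ 0.478.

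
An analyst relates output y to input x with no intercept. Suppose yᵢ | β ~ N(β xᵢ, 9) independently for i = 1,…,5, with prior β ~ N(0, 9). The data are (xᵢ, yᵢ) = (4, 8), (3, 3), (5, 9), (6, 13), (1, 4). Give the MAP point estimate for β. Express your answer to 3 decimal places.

log p(β | y) = −Σ(yᵢ − βxᵢ)²/(2·9) − β²/(2·9) + const.
Setting the derivative to zero: Σxᵢ(yᵢ − βxᵢ)/9 − β/9 = 0, so β = Σxᵢyᵢ / (Σxᵢ² + σ²/τ²).
Σxᵢyᵢ = 4·8 + 3·3 + 5·9 + 6·13 + 1·4 = 168; Σxᵢ² = 87; σ²/τ² = 1.
β̂_MAP = 168 / (87 + 1) = 168/88 ≈ 1.909.

β̂_MAP = 1.909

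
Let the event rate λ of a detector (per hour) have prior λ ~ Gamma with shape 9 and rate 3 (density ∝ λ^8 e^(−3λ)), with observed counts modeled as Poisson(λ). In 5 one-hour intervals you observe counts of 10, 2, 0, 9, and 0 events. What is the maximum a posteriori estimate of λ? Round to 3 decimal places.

λ̂_MAP = 3.625

Σxᵢ = 10+2+0+9+0 = 21, with n = 5.
Posterior ∝ λ^8e^(−3λ) · λ^21e^(−5λ) = λ^29e^(−8λ), i.e. Gamma(shape=30, rate=8).
The mode of a Gamma(a, b) with a ≥ 1 (shape–rate) is (a−1)/b = 29/8 ≈ 3.625.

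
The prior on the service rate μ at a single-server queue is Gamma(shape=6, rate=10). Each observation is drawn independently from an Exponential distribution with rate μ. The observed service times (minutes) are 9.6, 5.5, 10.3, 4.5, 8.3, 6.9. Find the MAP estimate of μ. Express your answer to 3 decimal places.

μ̂_MAP = 0.200

The Exponential(rate=μ) likelihood is ∝ μ^n e^(−μΣtᵢ). Here n = 6 and Σtᵢ = 9.6 + 5.5 + 10.3 + 4.5 + 8.3 + 6.9 = 45.1.
Posterior ∝ μ^5e^(−10μ) · μ^6e^(−45.1μ) = μ^11e^(−55.1μ), i.e. Gamma(12, 55.1).
Mode = (a−1)/b = 11/55.1 ≈ 0.200.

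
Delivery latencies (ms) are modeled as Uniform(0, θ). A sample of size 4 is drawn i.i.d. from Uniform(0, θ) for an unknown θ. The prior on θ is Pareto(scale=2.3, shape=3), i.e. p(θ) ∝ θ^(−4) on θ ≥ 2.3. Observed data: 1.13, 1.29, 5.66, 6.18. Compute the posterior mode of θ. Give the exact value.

The Uniform(0, θ) likelihood is θ^(−n) for θ ≥ max(xᵢ), zero otherwise. Here max(xᵢ) = 6.18.
Posterior ∝ θ^(−4) · θ^(−4) = θ^(−8) on θ ≥ max(2.3, 6.18) = 6.18.
This density is strictly decreasing in θ, so the posterior mode lies at the lower boundary of the support.

θ̂_MAP = 6.18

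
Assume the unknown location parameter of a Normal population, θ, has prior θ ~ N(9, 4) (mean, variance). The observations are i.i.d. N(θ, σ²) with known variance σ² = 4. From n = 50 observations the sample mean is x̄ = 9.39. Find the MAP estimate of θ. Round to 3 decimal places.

θ̂_MAP = 9.382

n = 50, x̄ = 9.39.
For a Normal prior and Normal likelihood with known variance, the posterior is Normal; its mode equals its mean, the precision-weighted average.
Prior precision 1/σ₀² = 1/4 = 0.25; data precision n/σ² = 50/4 = 12.5.
θ̂ = (0.25·9 + 12.5·9.39) / (0.25 + 12.5) = 119.625/12.75 = 319/34 ≈ 9.382.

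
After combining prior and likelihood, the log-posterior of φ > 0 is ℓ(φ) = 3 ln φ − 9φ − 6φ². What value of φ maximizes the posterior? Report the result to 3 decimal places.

φ̂_MAP = 0.250

ℓ'(φ) = 3/φ − 9 − 12φ. Setting this to zero and multiplying by φ: 12φ² + 9φ − 3 = 0.
φ = (−9 + √(9² + 4·12·3)) / (2·12) = (−9 + √225) / 24 = (−9 + 15)/24 = 1/4.
ℓ''(φ) = −3/φ² − 12 < 0, confirming a maximum.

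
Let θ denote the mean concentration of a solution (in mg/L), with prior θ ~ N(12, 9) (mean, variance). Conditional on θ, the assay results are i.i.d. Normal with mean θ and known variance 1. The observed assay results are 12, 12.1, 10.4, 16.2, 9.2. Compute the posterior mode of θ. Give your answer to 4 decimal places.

n = 5; x̄ = (12 + 12.1 + 10.4 + 16.2 + 9.2)/5 = 59.9/5 = 11.98.
For a Normal prior and Normal likelihood with known variance, the posterior is Normal; its mode equals its mean, the precision-weighted average.
Prior precision 1/σ₀² = 1/9; data precision n/σ² = 5/1 = 5.
θ̂ = ((1/9)·12 + 5·11.98) / (1/9 + 5) = (1837/30)/(46/9) = 5511/460 ≈ 11.9804.

θ̂_MAP = 11.9804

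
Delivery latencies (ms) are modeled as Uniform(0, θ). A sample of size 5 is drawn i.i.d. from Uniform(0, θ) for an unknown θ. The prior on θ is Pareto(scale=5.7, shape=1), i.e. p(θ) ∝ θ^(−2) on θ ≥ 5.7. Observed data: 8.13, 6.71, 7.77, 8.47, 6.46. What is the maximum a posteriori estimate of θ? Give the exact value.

The Uniform(0, θ) likelihood is θ^(−n) for θ ≥ max(xᵢ), zero otherwise. Here max(xᵢ) = 8.47.
Posterior ∝ θ^(−2) · θ^(−5) = θ^(−7) on θ ≥ max(5.7, 8.47) = 8.47.
This density is strictly decreasing in θ, so the posterior mode lies at the lower boundary of the support.

θ̂_MAP = 8.47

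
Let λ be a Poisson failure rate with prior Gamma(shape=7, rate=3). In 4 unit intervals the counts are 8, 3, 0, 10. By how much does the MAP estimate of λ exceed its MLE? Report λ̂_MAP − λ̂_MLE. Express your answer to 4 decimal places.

MAP − MLE = -1.3929

Σxᵢ = 21. Posterior is Gamma(28, 7); MAP = (28−1)/7 = 27/7 ≈ 3.85714.
MLE = x̄ = 21/4 ≈ 5.25000.
Difference = 27/7 − 21/4 = -39/28 ≈ -1.3929.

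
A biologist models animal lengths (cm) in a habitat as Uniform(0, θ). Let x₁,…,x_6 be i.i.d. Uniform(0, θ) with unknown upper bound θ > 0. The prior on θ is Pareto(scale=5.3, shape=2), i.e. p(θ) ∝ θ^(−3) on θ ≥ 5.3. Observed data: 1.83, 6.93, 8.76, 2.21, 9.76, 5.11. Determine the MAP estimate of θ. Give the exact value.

The Uniform(0, θ) likelihood is θ^(−n) for θ ≥ max(xᵢ), zero otherwise. Here max(xᵢ) = 9.76.
Posterior ∝ θ^(−3) · θ^(−6) = θ^(−9) on θ ≥ max(5.3, 9.76) = 9.76.
This density is strictly decreasing in θ, so the posterior mode lies at the lower boundary of the support.

θ̂_MAP = 9.76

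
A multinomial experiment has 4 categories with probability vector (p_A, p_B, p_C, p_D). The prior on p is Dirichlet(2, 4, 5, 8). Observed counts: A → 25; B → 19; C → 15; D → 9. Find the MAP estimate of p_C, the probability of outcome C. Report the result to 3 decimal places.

MAP estimate of p_C = 0.229

The posterior is Dirichlet(αᵢ + nᵢ) = Dirichlet(27, 23, 20, 17).
For a Dirichlet(a₁,…,a_K) with all aᵢ > 1, the mode has j-th component (aⱼ − 1)/(Σaᵢ − K).
Here Σaᵢ = 87 and K = 4, so p_C = (20 − 1)/(87 − 4) = 19/83 ≈ 0.229.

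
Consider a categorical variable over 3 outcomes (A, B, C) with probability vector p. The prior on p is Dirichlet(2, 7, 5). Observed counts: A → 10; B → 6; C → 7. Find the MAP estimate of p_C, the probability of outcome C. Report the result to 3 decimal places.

The posterior is Dirichlet(αᵢ + nᵢ) = Dirichlet(12, 13, 12).
For a Dirichlet(a₁,…,a_K) with all aᵢ > 1, the mode has j-th component (aⱼ − 1)/(Σaᵢ − K).
Here Σaᵢ = 37 and K = 3, so p_C = (12 − 1)/(37 − 3) = 11/34 ≈ 0.324.

MAP estimate of p_C = 0.324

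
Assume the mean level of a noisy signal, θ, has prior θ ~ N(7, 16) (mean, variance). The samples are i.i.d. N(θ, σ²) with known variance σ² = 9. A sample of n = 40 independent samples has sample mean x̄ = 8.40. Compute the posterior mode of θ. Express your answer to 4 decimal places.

n = 40, x̄ = 8.40.
For a Normal prior and Normal likelihood with known variance, the posterior is Normal; its mode equals its mean, the precision-weighted average.
Prior precision 1/σ₀² = 1/16 = 0.0625; data precision n/σ² = 40/9.
θ̂ = (0.0625·7 + (40/9)·8.4) / (0.0625 + 40/9) = (1813/48)/(649/144) = 5439/649 ≈ 8.3806.

θ̂_MAP = 8.3806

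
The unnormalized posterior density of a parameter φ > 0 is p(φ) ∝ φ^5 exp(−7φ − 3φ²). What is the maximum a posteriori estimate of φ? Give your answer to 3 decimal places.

ℓ'(φ) = 5/φ − 7 − 6φ. Setting this to zero and multiplying by φ: 6φ² + 7φ − 5 = 0.
φ = (−7 + √(7² + 4·6·5)) / (2·6) = (−7 + √169) / 12 = (−7 + 13)/12 = 1/2.
ℓ''(φ) = −5/φ² − 6 < 0, confirming a maximum.

φ̂_MAP = 0.500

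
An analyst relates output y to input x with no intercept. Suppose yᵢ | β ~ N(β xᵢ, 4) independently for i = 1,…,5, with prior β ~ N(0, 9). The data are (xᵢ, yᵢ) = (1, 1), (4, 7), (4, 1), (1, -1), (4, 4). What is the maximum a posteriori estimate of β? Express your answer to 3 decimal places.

β̂_MAP = 0.952

log p(β | y) = −Σ(yᵢ − βxᵢ)²/(2·4) − β²/(2·9) + const.
Setting the derivative to zero: Σxᵢ(yᵢ − βxᵢ)/4 − β/9 = 0, so β = Σxᵢyᵢ / (Σxᵢ² + σ²/τ²).
Σxᵢyᵢ = 1·1 + 4·7 + 4·1 + 1·(-1) + 4·4 = 48; Σxᵢ² = 50; σ²/τ² = 4/9.
β̂_MAP = 48 / (50 + 4/9) = 48/(454/9) = 216/227 ≈ 0.952.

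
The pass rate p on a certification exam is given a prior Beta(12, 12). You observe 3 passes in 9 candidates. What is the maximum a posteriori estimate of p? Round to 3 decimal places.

p̂_MAP = 0.452

Prior: Beta(12, 12).
Data: 3 successes in 9 trials. The binomial likelihood contributes p^3(1−p)^6, so the posterior is Beta(12+3, 12+6) = Beta(15, 18).
For Beta(a, b) with a, b > 1 the mode is (a−1)/(a+b−2) = 14/31 ≈ 0.452.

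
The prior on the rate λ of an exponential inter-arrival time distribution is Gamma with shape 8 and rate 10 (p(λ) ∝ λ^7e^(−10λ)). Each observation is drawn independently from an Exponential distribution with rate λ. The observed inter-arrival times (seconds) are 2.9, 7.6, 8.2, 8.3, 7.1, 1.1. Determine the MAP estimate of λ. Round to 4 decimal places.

λ̂_MAP = 0.2876

The Exponential(rate=λ) likelihood is ∝ λ^n e^(−λΣtᵢ). Here n = 6 and Σtᵢ = 2.9 + 7.6 + 8.2 + 8.3 + 7.1 + 1.1 = 35.2.
Posterior ∝ λ^7e^(−10λ) · λ^6e^(−35.2λ) = λ^13e^(−45.2λ), i.e. Gamma(14, 45.2).
Mode = (a−1)/b = 13/45.2 ≈ 0.2876.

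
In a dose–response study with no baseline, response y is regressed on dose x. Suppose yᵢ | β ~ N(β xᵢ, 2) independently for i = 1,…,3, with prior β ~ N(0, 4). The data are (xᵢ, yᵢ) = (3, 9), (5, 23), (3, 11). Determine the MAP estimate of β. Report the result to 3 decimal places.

log p(β | y) = −Σ(yᵢ − βxᵢ)²/(2·2) − β²/(2·4) + const.
Setting the derivative to zero: Σxᵢ(yᵢ − βxᵢ)/2 − β/4 = 0, so β = Σxᵢyᵢ / (Σxᵢ² + σ²/τ²).
Σxᵢyᵢ = 3·9 + 5·23 + 3·11 = 175; Σxᵢ² = 43; σ²/τ² = 0.5.
β̂_MAP = 175 / (43 + 0.5) = 175/43.5 ≈ 4.023.

β̂_MAP = 4.023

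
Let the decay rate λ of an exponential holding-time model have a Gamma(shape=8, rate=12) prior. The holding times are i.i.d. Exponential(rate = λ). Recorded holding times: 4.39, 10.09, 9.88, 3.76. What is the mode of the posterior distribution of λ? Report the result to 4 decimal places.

The Exponential(rate=λ) likelihood is ∝ λ^n e^(−λΣtᵢ). Here n = 4 and Σtᵢ = 4.39 + 10.09 + 9.88 + 3.76 = 28.12.
Posterior ∝ λ^7e^(−12λ) · λ^4e^(−28.12λ) = λ^11e^(−40.12λ), i.e. Gamma(12, 40.12).
Mode = (a−1)/b = 11/40.12 ≈ 0.2742.

λ̂_MAP = 0.2742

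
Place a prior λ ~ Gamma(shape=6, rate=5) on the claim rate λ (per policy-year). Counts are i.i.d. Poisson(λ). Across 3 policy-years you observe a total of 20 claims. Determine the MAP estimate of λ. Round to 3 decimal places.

Σxᵢ = 20, n = 3.
Posterior ∝ λ^5e^(−5λ) · λ^20e^(−3λ) = λ^25e^(−8λ), i.e. Gamma(shape=26, rate=8).
The mode of a Gamma(a, b) with a ≥ 1 (shape–rate) is (a−1)/b = 25/8 ≈ 3.125.

λ̂_MAP = 3.125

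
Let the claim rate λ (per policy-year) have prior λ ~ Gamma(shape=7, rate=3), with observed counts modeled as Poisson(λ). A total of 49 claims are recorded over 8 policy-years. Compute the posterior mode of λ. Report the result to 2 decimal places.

λ̂_MAP = 5.00

Σxᵢ = 49, n = 8.
Posterior ∝ λ^6e^(−3λ) · λ^49e^(−8λ) = λ^55e^(−11λ), i.e. Gamma(shape=56, rate=11).
The mode of a Gamma(a, b) with a ≥ 1 (shape–rate) is (a−1)/b = 55/11 ≈ 5.00.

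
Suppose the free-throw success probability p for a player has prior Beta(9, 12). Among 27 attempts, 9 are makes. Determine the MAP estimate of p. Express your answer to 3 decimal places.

Prior: Beta(9, 12).
Data: 9 successes in 27 trials. The binomial likelihood contributes p^9(1−p)^18, so the posterior is Beta(9+9, 12+18) = Beta(18, 30).
For Beta(a, b) with a, b > 1 the mode is (a−1)/(a+b−2) = 17/46 ≈ 0.370.

p̂_MAP = 0.370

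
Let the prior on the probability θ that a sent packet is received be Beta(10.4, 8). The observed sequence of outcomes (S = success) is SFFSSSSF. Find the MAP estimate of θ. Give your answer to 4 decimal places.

θ̂_MAP = 0.5902

Prior: Beta(10.4, 8).
Data: 5 successes in 8 trials (from the sequence). The binomial likelihood contributes θ^5(1−θ)^3, so the posterior is Beta(10.4+5, 8+3) = Beta(15.4, 11).
For Beta(a, b) with a, b > 1 the mode is (a−1)/(a+b−2) = 14.4/24.4 ≈ 0.5902.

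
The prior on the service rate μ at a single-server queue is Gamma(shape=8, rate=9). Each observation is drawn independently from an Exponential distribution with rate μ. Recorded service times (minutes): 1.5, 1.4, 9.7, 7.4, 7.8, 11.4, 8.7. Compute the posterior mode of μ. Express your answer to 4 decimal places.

The Exponential(rate=μ) likelihood is ∝ μ^n e^(−μΣtᵢ). Here n = 7 and Σtᵢ = 1.5 + 1.4 + 9.7 + 7.4 + 7.8 + 11.4 + 8.7 = 47.9.
Posterior ∝ μ^7e^(−9μ) · μ^7e^(−47.9μ) = μ^14e^(−56.9μ), i.e. Gamma(15, 56.9).
Mode = (a−1)/b = 14/56.9 ≈ 0.2460.

μ̂_MAP = 0.2460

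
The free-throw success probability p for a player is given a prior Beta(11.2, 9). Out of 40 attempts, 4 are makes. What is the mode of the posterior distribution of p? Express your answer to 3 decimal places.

Prior: Beta(11.2, 9).
Data: 4 successes in 40 trials. The binomial likelihood contributes p^4(1−p)^36, so the posterior is Beta(11.2+4, 9+36) = Beta(15.2, 45).
For Beta(a, b) with a, b > 1 the mode is (a−1)/(a+b−2) = 14.2/58.2 ≈ 0.244.

p̂_MAP = 0.244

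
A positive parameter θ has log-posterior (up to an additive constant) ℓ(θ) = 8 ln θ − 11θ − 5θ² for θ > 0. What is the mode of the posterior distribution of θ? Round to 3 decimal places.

θ̂_MAP = 0.500

ℓ'(θ) = 8/θ − 11 − 10θ. Setting this to zero and multiplying by θ: 10θ² + 11θ − 8 = 0.
θ = (−11 + √(11² + 4·10·8)) / (2·10) = (−11 + √441) / 20 = (−11 + 21)/20 = 1/2.
ℓ''(θ) = −8/θ² − 10 < 0, confirming a maximum.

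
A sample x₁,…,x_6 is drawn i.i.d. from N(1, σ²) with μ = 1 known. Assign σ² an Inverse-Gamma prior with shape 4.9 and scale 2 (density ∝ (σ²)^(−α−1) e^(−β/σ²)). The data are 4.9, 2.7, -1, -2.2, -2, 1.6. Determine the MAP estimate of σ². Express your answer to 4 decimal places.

Sum of squared deviations about the known mean: SS = (4.9−1)² + (2.7−1)² + (-1−1)² + (-2.2−1)² + (-2−1)² + (1.6−1)² = 41.7.
The Normal likelihood contributes (σ²)^(−n/2) exp(−SS/(2σ²)), so the posterior is Inverse-Gamma(α + n/2, β + SS/2) = Inverse-Gamma(7.9, 22.85).
The mode of Inverse-Gamma(a, b) is b/(a+1) = 22.85/8.9 ≈ 2.5674.

σ̂²_MAP = 2.5674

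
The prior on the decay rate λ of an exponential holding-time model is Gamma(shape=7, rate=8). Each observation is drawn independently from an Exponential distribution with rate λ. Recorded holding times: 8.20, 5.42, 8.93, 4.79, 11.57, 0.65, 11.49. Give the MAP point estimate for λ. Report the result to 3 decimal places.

The Exponential(rate=λ) likelihood is ∝ λ^n e^(−λΣtᵢ). Here n = 7 and Σtᵢ = 8.20 + 5.42 + 8.93 + 4.79 + 11.57 + 0.65 + 11.49 = 51.05.
Posterior ∝ λ^6e^(−8λ) · λ^7e^(−51.05λ) = λ^13e^(−59.05λ), i.e. Gamma(14, 59.05).
Mode = (a−1)/b = 13/59.05 ≈ 0.220.

λ̂_MAP = 0.220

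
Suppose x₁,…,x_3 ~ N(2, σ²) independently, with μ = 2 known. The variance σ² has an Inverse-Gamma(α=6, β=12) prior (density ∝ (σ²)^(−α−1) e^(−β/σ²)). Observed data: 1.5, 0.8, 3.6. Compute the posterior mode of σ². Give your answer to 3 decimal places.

Sum of squared deviations about the known mean: SS = (1.5−2)² + (0.8−2)² + (3.6−2)² = 4.25.
The Normal likelihood contributes (σ²)^(−n/2) exp(−SS/(2σ²)), so the posterior is Inverse-Gamma(α + n/2, β + SS/2) = Inverse-Gamma(7.5, 14.125).
The mode of Inverse-Gamma(a, b) is b/(a+1) = 14.125/8.5 ≈ 1.662.

σ̂²_MAP = 1.662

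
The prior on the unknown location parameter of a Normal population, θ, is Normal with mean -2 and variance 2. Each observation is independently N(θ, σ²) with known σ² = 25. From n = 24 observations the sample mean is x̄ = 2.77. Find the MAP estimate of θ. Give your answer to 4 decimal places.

n = 24, x̄ = 2.77.
For a Normal prior and Normal likelihood with known variance, the posterior is Normal; its mode equals its mean, the precision-weighted average.
Prior precision 1/σ₀² = 1/2 = 0.5; data precision n/σ² = 24/25 = 0.96.
θ̂ = (0.5·(-2) + 0.96·2.77) / (0.5 + 0.96) = 1.6592/1.46 = 2074/1825 ≈ 1.1364.

θ̂_MAP = 1.1364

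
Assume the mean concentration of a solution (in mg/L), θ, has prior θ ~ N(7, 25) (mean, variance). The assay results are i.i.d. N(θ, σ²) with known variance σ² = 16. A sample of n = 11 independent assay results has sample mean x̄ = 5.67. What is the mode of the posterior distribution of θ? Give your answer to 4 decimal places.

n = 11, x̄ = 5.67.
For a Normal prior and Normal likelihood with known variance, the posterior is Normal; its mode equals its mean, the precision-weighted average.
Prior precision 1/σ₀² = 1/25 = 0.04; data precision n/σ² = 11/16 = 0.6875.
θ̂ = (0.04·7 + 0.6875·5.67) / (0.04 + 0.6875) = 4.178125/0.7275 = 6685/1164 ≈ 5.7431.

θ̂_MAP = 5.7431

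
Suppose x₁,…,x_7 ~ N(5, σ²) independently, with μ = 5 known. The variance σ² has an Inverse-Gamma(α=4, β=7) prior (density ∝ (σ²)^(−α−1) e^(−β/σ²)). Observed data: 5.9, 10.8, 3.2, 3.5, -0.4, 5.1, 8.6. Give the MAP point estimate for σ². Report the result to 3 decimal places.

σ̂²_MAP = 5.651

Sum of squared deviations about the known mean: SS = (5.9−5)² + (10.8−5)² + (3.2−5)² + (3.5−5)² + (-0.4−5)² + (5.1−5)² + (8.6−5)² = 82.07.
The Normal likelihood contributes (σ²)^(−n/2) exp(−SS/(2σ²)), so the posterior is Inverse-Gamma(α + n/2, β + SS/2) = Inverse-Gamma(7.5, 48.035).
The mode of Inverse-Gamma(a, b) is b/(a+1) = 48.035/8.5 ≈ 5.651.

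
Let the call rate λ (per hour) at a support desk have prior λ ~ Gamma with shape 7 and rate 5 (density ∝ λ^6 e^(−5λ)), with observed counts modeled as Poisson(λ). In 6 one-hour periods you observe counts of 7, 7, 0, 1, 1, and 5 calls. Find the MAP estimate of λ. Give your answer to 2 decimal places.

λ̂_MAP = 2.45

Σxᵢ = 7+7+0+1+1+5 = 21, with n = 6.
Posterior ∝ λ^6e^(−5λ) · λ^21e^(−6λ) = λ^27e^(−11λ), i.e. Gamma(shape=28, rate=11).
The mode of a Gamma(a, b) with a ≥ 1 (shape–rate) is (a−1)/b = 27/11 ≈ 2.45.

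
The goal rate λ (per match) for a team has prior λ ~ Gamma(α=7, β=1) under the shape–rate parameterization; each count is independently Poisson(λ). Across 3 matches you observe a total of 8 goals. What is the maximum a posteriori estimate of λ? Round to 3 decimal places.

λ̂_MAP = 3.500

Σxᵢ = 8, n = 3.
Posterior ∝ λ^6e^(−1λ) · λ^8e^(−3λ) = λ^14e^(−4λ), i.e. Gamma(shape=15, rate=4).
The mode of a Gamma(a, b) with a ≥ 1 (shape–rate) is (a−1)/b = 14/4 ≈ 3.500.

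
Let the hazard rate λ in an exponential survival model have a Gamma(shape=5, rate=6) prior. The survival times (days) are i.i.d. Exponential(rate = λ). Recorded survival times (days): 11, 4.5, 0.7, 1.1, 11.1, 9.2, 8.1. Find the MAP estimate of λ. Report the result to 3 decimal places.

The Exponential(rate=λ) likelihood is ∝ λ^n e^(−λΣtᵢ). Here n = 7 and Σtᵢ = 11 + 4.5 + 0.7 + 1.1 + 11.1 + 9.2 + 8.1 = 45.7.
Posterior ∝ λ^4e^(−6λ) · λ^7e^(−45.7λ) = λ^11e^(−51.7λ), i.e. Gamma(12, 51.7).
Mode = (a−1)/b = 11/51.7 ≈ 0.213.

λ̂_MAP = 0.213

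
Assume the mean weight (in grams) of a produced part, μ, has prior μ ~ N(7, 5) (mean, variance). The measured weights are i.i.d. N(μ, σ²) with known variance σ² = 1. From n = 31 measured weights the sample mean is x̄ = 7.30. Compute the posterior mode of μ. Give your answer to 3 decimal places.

n = 31, x̄ = 7.30.
For a Normal prior and Normal likelihood with known variance, the posterior is Normal; its mode equals its mean, the precision-weighted average.
Prior precision 1/σ₀² = 1/5 = 0.2; data precision n/σ² = 31/1 = 31.
μ̂ = (0.2·7 + 31·7.3) / (0.2 + 31) = 227.7/31.2 = 759/104 ≈ 7.298.

μ̂_MAP = 7.298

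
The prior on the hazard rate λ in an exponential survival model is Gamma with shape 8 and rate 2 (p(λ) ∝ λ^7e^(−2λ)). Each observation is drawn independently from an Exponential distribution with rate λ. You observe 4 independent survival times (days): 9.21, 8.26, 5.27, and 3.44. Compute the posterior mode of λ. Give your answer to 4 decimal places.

λ̂_MAP = 0.3903

The Exponential(rate=λ) likelihood is ∝ λ^n e^(−λΣtᵢ). Here n = 4 and Σtᵢ = 9.21 + 8.26 + 5.27 + 3.44 = 26.18.
Posterior ∝ λ^7e^(−2λ) · λ^4e^(−26.18λ) = λ^11e^(−28.18λ), i.e. Gamma(12, 28.18).
Mode = (a−1)/b = 11/28.18 ≈ 0.3903.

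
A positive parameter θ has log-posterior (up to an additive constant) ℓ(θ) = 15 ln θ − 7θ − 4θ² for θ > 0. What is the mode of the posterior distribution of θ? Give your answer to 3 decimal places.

θ̂_MAP = 1.000

ℓ'(θ) = 15/θ − 7 − 8θ. Setting this to zero and multiplying by θ: 8θ² + 7θ − 15 = 0.
θ = (−7 + √(7² + 4·8·15)) / (2·8) = (−7 + √529) / 16 = (−7 + 23)/16 = 1.
ℓ''(θ) = −15/θ² − 8 < 0, confirming a maximum.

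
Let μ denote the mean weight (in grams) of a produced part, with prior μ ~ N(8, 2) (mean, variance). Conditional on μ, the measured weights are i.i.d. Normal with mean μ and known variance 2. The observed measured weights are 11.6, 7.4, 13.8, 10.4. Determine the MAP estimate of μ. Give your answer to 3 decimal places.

n = 4; x̄ = (11.6 + 7.4 + 13.8 + 10.4)/4 = 43.2/4 = 10.8.
For a Normal prior and Normal likelihood with known variance, the posterior is Normal; its mode equals its mean, the precision-weighted average.
Prior precision 1/σ₀² = 1/2 = 0.5; data precision n/σ² = 4/2 = 2.
μ̂ = (0.5·8 + 2·10.8) / (0.5 + 2) = 25.6/2.5 = 10.240.

μ̂_MAP = 10.240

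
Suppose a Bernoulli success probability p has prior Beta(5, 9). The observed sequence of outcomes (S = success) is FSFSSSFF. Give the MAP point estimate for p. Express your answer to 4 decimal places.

p̂_MAP = 0.4000

Prior: Beta(5, 9).
Data: 4 successes in 8 trials (from the sequence). The binomial likelihood contributes p^4(1−p)^4, so the posterior is Beta(5+4, 9+4) = Beta(9, 13).
For Beta(a, b) with a, b > 1 the mode is (a−1)/(a+b−2) = 8/20 ≈ 0.4000.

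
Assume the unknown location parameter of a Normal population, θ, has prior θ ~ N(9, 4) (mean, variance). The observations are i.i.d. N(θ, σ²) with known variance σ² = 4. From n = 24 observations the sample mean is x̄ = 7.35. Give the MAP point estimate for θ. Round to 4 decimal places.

n = 24, x̄ = 7.35.
For a Normal prior and Normal likelihood with known variance, the posterior is Normal; its mode equals its mean, the precision-weighted average.
Prior precision 1/σ₀² = 1/4 = 0.25; data precision n/σ² = 24/4 = 6.
θ̂ = (0.25·9 + 6·7.35) / (0.25 + 6) = 46.35/6.25 = 7.4160.

θ̂_MAP = 7.4160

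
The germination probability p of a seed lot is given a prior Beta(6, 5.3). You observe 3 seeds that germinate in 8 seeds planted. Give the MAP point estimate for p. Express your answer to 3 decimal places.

p̂_MAP = 0.462

Prior: Beta(6, 5.3).
Data: 3 successes in 8 trials. The binomial likelihood contributes p^3(1−p)^5, so the posterior is Beta(6+3, 5.3+5) = Beta(9, 10.3).
For Beta(a, b) with a, b > 1 the mode is (a−1)/(a+b−2) = 8/17.3 ≈ 0.462.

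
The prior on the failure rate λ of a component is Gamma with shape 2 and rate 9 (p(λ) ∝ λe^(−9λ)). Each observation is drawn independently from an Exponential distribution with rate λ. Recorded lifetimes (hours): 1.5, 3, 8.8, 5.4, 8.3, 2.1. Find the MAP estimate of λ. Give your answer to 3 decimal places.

The Exponential(rate=λ) likelihood is ∝ λ^n e^(−λΣtᵢ). Here n = 6 and Σtᵢ = 1.5 + 3 + 8.8 + 5.4 + 8.3 + 2.1 = 29.1.
Posterior ∝ λe^(−9λ) · λ^6e^(−29.1λ) = λ^7e^(−38.1λ), i.e. Gamma(8, 38.1).
Mode = (a−1)/b = 7/38.1 ≈ 0.184.

λ̂_MAP = 0.184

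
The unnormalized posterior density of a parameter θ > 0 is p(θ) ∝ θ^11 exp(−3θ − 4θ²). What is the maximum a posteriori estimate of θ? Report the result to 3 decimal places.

θ̂_MAP = 1.000

ℓ'(θ) = 11/θ − 3 − 8θ. Setting this to zero and multiplying by θ: 8θ² + 3θ − 11 = 0.
θ = (−3 + √(3² + 4·8·11)) / (2·8) = (−3 + √361) / 16 = (−3 + 19)/16 = 1.
ℓ''(θ) = −11/θ² − 8 < 0, confirming a maximum.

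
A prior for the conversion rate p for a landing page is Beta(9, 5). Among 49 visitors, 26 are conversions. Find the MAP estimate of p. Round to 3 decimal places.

p̂_MAP = 0.557

Prior: Beta(9, 5).
Data: 26 successes in 49 trials. The binomial likelihood contributes p^26(1−p)^23, so the posterior is Beta(9+26, 5+23) = Beta(35, 28).
For Beta(a, b) with a, b > 1 the mode is (a−1)/(a+b−2) = 34/61 ≈ 0.557.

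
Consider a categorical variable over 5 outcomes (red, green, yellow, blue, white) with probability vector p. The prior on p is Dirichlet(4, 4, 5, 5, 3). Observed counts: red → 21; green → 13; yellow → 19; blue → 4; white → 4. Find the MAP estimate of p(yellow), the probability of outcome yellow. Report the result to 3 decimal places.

MAP estimate of p(yellow) = 0.299

The posterior is Dirichlet(αᵢ + nᵢ) = Dirichlet(25, 17, 24, 9, 7).
For a Dirichlet(a₁,…,a_K) with all aᵢ > 1, the mode has j-th component (aⱼ − 1)/(Σaᵢ − K).
Here Σaᵢ = 82 and K = 5, so p(yellow) = (24 − 1)/(82 − 5) = 23/77 ≈ 0.299.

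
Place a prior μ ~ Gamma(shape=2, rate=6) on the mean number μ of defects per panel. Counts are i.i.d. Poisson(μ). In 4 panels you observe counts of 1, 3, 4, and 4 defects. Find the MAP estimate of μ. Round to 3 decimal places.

μ̂_MAP = 1.300

Σxᵢ = 1+3+4+4 = 12, with n = 4.
Posterior ∝ μe^(−6μ) · μ^12e^(−4μ) = μ^13e^(−10μ), i.e. Gamma(shape=14, rate=10).
The mode of a Gamma(a, b) with a ≥ 1 (shape–rate) is (a−1)/b = 13/10 ≈ 1.300.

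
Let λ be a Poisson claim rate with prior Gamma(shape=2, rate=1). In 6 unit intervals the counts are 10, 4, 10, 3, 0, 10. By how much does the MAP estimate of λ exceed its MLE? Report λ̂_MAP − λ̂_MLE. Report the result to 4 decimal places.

Σxᵢ = 37. Posterior is Gamma(39, 7); MAP = (39−1)/7 = 38/7 ≈ 5.42857.
MLE = x̄ = 37/6 ≈ 6.16667.
Difference = 38/7 − 37/6 = -31/42 ≈ -0.7381.

MAP − MLE = -0.7381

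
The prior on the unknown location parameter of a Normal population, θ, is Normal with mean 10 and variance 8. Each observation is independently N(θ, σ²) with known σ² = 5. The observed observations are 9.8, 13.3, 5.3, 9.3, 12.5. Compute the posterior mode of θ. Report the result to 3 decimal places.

n = 5; x̄ = (9.8 + 13.3 + 5.3 + 9.3 + 12.5)/5 = 50.2/5 = 10.04.
For a Normal prior and Normal likelihood with known variance, the posterior is Normal; its mode equals its mean, the precision-weighted average.
Prior precision 1/σ₀² = 1/8 = 0.125; data precision n/σ² = 5/5 = 1.
θ̂ = (0.125·10 + 1·10.04) / (0.125 + 1) = 11.29/1.125 = 2258/225 ≈ 10.036.

θ̂_MAP = 10.036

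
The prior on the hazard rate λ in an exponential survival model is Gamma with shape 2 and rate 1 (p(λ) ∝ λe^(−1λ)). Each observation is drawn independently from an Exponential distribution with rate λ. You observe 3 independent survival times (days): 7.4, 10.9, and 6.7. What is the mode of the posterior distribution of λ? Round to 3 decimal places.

The Exponential(rate=λ) likelihood is ∝ λ^n e^(−λΣtᵢ). Here n = 3 and Σtᵢ = 7.4 + 10.9 + 6.7 = 25.
Posterior ∝ λe^(−1λ) · λ^3e^(−25λ) = λ^4e^(−26λ), i.e. Gamma(5, 26).
Mode = (a−1)/b = 4/26 ≈ 0.154.

λ̂_MAP = 0.154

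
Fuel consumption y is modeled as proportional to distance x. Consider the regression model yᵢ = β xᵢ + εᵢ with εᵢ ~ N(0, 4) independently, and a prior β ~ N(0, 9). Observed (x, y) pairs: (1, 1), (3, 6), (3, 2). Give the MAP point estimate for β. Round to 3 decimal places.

log p(β | y) = −Σ(yᵢ − βxᵢ)²/(2·4) − β²/(2·9) + const.
Setting the derivative to zero: Σxᵢ(yᵢ − βxᵢ)/4 − β/9 = 0, so β = Σxᵢyᵢ / (Σxᵢ² + σ²/τ²).
Σxᵢyᵢ = 1·1 + 3·6 + 3·2 = 25; Σxᵢ² = 19; σ²/τ² = 4/9.
β̂_MAP = 25 / (19 + 4/9) = 25/(175/9) = 9/7 ≈ 1.286.

β̂_MAP = 1.286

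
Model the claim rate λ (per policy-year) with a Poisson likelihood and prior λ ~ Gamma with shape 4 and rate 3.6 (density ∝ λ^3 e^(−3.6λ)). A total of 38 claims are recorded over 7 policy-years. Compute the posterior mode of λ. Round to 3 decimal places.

λ̂_MAP = 3.868

Σxᵢ = 38, n = 7.
Posterior ∝ λ^3e^(−3.6λ) · λ^38e^(−7λ) = λ^41e^(−10.6λ), i.e. Gamma(shape=42, rate=10.6).
The mode of a Gamma(a, b) with a ≥ 1 (shape–rate) is (a−1)/b = 41/10.6 ≈ 3.868.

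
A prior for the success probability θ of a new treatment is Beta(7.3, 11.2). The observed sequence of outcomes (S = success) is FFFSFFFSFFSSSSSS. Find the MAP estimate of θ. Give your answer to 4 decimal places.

θ̂_MAP = 0.4400

Prior: Beta(7.3, 11.2).
Data: 8 successes in 16 trials (from the sequence). The binomial likelihood contributes θ^8(1−θ)^8, so the posterior is Beta(7.3+8, 11.2+8) = Beta(15.3, 19.2).
For Beta(a, b) with a, b > 1 the mode is (a−1)/(a+b−2) = 14.3/32.5 ≈ 0.4400.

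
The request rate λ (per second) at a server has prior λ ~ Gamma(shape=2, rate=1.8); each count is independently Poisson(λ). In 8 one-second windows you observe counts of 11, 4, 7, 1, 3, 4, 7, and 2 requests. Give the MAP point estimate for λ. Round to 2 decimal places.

λ̂_MAP = 4.08

Σxᵢ = 11+4+7+1+3+4+7+2 = 39, with n = 8.
Posterior ∝ λe^(−1.8λ) · λ^39e^(−8λ) = λ^40e^(−9.8λ), i.e. Gamma(shape=41, rate=9.8).
The mode of a Gamma(a, b) with a ≥ 1 (shape–rate) is (a−1)/b = 40/9.8 ≈ 4.08.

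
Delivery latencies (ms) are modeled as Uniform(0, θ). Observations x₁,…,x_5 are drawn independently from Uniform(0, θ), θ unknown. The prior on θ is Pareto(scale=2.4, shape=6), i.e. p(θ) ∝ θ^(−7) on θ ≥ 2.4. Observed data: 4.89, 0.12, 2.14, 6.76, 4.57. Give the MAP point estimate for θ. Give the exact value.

θ̂_MAP = 6.76

The Uniform(0, θ) likelihood is θ^(−n) for θ ≥ max(xᵢ), zero otherwise. Here max(xᵢ) = 6.76.
Posterior ∝ θ^(−7) · θ^(−5) = θ^(−12) on θ ≥ max(2.4, 6.76) = 6.76.
This density is strictly decreasing in θ, so the posterior mode lies at the lower boundary of the support.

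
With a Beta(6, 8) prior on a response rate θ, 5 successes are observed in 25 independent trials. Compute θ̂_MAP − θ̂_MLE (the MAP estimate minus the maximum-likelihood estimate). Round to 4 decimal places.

MAP − MLE = 0.0703

Posterior is Beta(11, 28); MAP = (11−1)/(39−2) = 10/37 ≈ 0.27027.
MLE ignores the prior: θ̂_MLE = k/n = 5/25 ≈ 0.20000.
Difference = 10/37 − 5/25 = 13/185 ≈ 0.0703.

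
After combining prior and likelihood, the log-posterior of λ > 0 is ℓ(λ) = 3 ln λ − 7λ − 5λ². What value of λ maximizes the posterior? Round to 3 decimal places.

ℓ'(λ) = 3/λ − 7 − 10λ. Setting this to zero and multiplying by λ: 10λ² + 7λ − 3 = 0.
λ = (−7 + √(7² + 4·10·3)) / (2·10) = (−7 + √169) / 20 = (−7 + 13)/20 = 3/10.
ℓ''(λ) = −3/λ² − 10 < 0, confirming a maximum.

λ̂_MAP = 0.300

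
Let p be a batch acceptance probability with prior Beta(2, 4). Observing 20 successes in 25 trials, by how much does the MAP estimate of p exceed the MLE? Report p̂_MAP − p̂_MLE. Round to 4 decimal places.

Posterior is Beta(22, 9); MAP = (22−1)/(31−2) = 21/29 ≈ 0.72414.
MLE ignores the prior: p̂_MLE = k/n = 20/25 ≈ 0.80000.
Difference = 21/29 − 20/25 = -11/145 ≈ -0.0759.

MAP − MLE = -0.0759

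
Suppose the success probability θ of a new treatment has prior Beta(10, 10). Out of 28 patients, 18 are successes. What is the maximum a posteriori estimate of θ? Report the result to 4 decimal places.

θ̂_MAP = 0.5870

Prior: Beta(10, 10).
Data: 18 successes in 28 trials. The binomial likelihood contributes θ^18(1−θ)^10, so the posterior is Beta(10+18, 10+10) = Beta(28, 20).
For Beta(a, b) with a, b > 1 the mode is (a−1)/(a+b−2) = 27/46 ≈ 0.5870.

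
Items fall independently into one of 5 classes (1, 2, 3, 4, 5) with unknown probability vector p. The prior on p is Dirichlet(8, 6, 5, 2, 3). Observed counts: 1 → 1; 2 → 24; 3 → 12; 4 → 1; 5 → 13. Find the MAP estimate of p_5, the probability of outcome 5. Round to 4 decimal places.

MAP estimate: 0.2143

The posterior is Dirichlet(αᵢ + nᵢ) = Dirichlet(9, 30, 17, 3, 16).
For a Dirichlet(a₁,…,a_K) with all aᵢ > 1, the mode has j-th component (aⱼ − 1)/(Σaᵢ − K).
Here Σaᵢ = 75 and K = 5, so p_5 = (16 − 1)/(75 − 5) = 15/70 ≈ 0.2143.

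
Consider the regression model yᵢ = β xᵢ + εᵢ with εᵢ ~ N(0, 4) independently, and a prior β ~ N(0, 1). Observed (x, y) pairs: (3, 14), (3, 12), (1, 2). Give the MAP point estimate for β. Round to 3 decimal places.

β̂_MAP = 3.478

log p(β | y) = −Σ(yᵢ − βxᵢ)²/(2·4) − β²/(2·1) + const.
Setting the derivative to zero: Σxᵢ(yᵢ − βxᵢ)/4 − β/1 = 0, so β = Σxᵢyᵢ / (Σxᵢ² + σ²/τ²).
Σxᵢyᵢ = 3·14 + 3·12 + 1·2 = 80; Σxᵢ² = 19; σ²/τ² = 4.
β̂_MAP = 80 / (19 + 4) = 80/23 ≈ 3.478.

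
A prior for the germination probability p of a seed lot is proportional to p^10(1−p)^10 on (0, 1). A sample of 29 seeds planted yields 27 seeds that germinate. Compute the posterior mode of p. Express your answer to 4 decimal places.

p̂_MAP = 0.7551

The prior density ∝ p^10(1−p)^10 is the kernel of Beta(11, 11).
Data: 27 successes in 29 trials. The binomial likelihood contributes p^27(1−p)^2, so the posterior is Beta(11+27, 11+2) = Beta(38, 13).
For Beta(a, b) with a, b > 1 the mode is (a−1)/(a+b−2) = 37/49 ≈ 0.7551.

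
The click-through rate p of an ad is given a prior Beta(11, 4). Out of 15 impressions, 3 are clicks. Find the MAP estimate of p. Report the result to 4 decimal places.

Prior: Beta(11, 4).
Data: 3 successes in 15 trials. The binomial likelihood contributes p^3(1−p)^12, so the posterior is Beta(11+3, 4+12) = Beta(14, 16).
For Beta(a, b) with a, b > 1 the mode is (a−1)/(a+b−2) = 13/28 ≈ 0.4643.

p̂_MAP = 0.4643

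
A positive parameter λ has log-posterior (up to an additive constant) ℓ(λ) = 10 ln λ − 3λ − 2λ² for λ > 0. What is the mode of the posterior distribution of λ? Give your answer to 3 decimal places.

λ̂_MAP = 1.250

ℓ'(λ) = 10/λ − 3 − 4λ. Setting this to zero and multiplying by λ: 4λ² + 3λ − 10 = 0.
λ = (−3 + √(3² + 4·4·10)) / (2·4) = (−3 + √169) / 8 = (−3 + 13)/8 = 5/4.
ℓ''(λ) = −10/λ² − 4 < 0, confirming a maximum.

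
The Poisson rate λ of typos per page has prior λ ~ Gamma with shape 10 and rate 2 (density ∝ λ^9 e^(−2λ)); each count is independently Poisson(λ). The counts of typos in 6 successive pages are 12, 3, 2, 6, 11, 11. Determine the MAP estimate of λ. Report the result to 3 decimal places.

λ̂_MAP = 6.750

Σxᵢ = 12+3+2+6+11+11 = 45, with n = 6.
Posterior ∝ λ^9e^(−2λ) · λ^45e^(−6λ) = λ^54e^(−8λ), i.e. Gamma(shape=55, rate=8).
The mode of a Gamma(a, b) with a ≥ 1 (shape–rate) is (a−1)/b = 54/8 ≈ 6.750.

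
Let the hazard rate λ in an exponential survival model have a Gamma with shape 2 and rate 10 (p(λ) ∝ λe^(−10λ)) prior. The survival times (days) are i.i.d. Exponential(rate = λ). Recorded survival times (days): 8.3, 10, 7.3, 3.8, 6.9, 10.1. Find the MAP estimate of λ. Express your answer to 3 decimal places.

λ̂_MAP = 0.124

The Exponential(rate=λ) likelihood is ∝ λ^n e^(−λΣtᵢ). Here n = 6 and Σtᵢ = 8.3 + 10 + 7.3 + 3.8 + 6.9 + 10.1 = 46.4.
Posterior ∝ λe^(−10λ) · λ^6e^(−46.4λ) = λ^7e^(−56.4λ), i.e. Gamma(8, 56.4).
Mode = (a−1)/b = 7/56.4 ≈ 0.124.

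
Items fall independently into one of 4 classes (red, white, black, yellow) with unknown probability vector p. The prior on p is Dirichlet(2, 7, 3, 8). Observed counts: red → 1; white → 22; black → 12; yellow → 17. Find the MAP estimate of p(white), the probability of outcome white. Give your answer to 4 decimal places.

MAP estimate of p(white) = 0.4118

The posterior is Dirichlet(αᵢ + nᵢ) = Dirichlet(3, 29, 15, 25).
For a Dirichlet(a₁,…,a_K) with all aᵢ > 1, the mode has j-th component (aⱼ − 1)/(Σaᵢ − K).
Here Σaᵢ = 72 and K = 4, so p(white) = (29 − 1)/(72 − 4) = 28/68 ≈ 0.4118.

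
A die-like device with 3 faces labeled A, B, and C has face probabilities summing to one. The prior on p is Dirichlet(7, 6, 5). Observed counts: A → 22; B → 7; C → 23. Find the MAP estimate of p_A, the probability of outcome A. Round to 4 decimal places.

The posterior is Dirichlet(αᵢ + nᵢ) = Dirichlet(29, 13, 28).
For a Dirichlet(a₁,…,a_K) with all aᵢ > 1, the mode has j-th component (aⱼ − 1)/(Σaᵢ − K).
Here Σaᵢ = 70 and K = 3, so p_A = (29 − 1)/(70 − 3) = 28/67 ≈ 0.4179.

MAP estimate of p_A = 0.4179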